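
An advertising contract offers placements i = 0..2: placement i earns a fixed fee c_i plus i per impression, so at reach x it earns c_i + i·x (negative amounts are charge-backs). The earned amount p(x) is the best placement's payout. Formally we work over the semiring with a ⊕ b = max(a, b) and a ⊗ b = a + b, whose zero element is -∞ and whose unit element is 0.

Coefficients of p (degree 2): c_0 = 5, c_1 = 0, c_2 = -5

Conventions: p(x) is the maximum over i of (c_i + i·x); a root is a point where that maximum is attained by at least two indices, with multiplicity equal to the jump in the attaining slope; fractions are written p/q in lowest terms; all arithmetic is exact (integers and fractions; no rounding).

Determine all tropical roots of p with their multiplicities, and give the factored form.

hull edge (i=0, c=5) to (i=2, c=-5): slope -5, span 2
Factored form: p(x) = -5 ⊗ (x ⊕ 5) ⊗ (x ⊕ 5)
Answer: roots = 5 (mult 2)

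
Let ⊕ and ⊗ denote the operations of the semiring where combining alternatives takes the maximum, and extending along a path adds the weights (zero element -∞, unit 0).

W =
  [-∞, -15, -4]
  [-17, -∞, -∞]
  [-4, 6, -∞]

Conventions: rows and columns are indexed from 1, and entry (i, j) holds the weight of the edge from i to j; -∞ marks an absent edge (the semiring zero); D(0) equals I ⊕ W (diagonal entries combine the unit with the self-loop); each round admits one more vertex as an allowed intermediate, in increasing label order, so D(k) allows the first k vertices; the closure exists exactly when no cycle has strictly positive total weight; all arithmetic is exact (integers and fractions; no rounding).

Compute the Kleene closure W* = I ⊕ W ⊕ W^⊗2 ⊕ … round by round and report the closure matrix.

D(0):
  [0, -15, -4]
  [-17, 0, -∞]
  [-4, 6, 0]
D(1):
  [0, -15, -4]
  [-17, 0, -21]
  [-4, 6, 0]
D(2):
  [0, -15, -4]
  [-17, 0, -21]
  [-4, 6, 0]
D(3):
  [0, 2, -4]
  [-17, 0, -21]
  [-4, 6, 0]
Answer: W* = [[0, 2, -4], [-17, 0, -21], [-4, 6, 0]]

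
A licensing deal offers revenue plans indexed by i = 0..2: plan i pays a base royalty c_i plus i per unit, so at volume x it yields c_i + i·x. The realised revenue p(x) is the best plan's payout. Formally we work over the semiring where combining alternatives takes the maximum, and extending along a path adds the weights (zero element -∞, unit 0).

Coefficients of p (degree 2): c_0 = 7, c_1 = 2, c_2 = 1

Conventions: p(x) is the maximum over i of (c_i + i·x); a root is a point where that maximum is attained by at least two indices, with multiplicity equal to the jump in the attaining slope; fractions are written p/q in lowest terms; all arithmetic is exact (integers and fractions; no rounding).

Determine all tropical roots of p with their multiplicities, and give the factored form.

hull edge (i=0, c=7) to (i=2, c=1): slope -3, span 2
Factored form: p(x) = 1 ⊗ (x ⊕ 3) ⊗ (x ⊕ 3)
Answer: roots = 3 (mult 2)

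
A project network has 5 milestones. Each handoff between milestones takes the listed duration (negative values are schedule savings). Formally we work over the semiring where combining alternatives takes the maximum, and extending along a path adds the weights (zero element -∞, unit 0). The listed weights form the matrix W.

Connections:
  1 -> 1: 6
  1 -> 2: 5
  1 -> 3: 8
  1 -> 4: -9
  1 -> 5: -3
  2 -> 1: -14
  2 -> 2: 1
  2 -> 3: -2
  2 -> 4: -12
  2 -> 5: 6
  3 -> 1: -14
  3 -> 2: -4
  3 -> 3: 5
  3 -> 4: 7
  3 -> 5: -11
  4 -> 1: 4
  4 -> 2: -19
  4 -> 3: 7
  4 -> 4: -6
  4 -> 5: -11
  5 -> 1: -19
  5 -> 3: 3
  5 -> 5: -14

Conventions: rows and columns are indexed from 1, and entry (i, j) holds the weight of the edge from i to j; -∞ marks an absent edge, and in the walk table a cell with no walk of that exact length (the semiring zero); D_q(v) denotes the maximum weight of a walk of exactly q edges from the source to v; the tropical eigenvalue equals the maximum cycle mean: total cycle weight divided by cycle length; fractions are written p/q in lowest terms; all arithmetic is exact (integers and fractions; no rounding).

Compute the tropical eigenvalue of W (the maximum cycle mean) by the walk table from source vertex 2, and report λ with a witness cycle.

q=0: [-∞, 0, -∞, -∞, -∞]
q=1: [-14, 1, -2, -12, 6]
q=2: [-8, 2, 9, 5, 7]
q=3: [9, 5, 14, 16, 8]
q=4: [20, 14, 23, 21, 11]
q=5: [26, 25, 28, 30, 20]
Optimal cycle mean attained by: cycle 3->4->3, total 7 + 7, length 2.
Answer: λ = 7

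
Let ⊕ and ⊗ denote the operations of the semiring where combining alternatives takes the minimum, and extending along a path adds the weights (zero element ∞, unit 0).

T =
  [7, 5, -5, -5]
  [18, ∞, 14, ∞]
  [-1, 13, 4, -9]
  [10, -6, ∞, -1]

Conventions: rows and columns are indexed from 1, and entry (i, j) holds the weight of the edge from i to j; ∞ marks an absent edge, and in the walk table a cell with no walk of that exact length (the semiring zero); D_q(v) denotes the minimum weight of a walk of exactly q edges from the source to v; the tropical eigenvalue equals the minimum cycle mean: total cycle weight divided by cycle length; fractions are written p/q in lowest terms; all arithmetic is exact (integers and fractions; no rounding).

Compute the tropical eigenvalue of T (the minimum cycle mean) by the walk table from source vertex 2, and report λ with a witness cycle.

q=0: [∞, 0, ∞, ∞]
q=1: [18, ∞, 14, ∞]
q=2: [13, 23, 13, 5]
q=3: [12, -1, 8, 4]
q=4: [7, -2, 7, -1]
Optimal cycle mean attained by: cycle 1->3->1, total (-5) + (-1), length 2.
Answer: λ = -3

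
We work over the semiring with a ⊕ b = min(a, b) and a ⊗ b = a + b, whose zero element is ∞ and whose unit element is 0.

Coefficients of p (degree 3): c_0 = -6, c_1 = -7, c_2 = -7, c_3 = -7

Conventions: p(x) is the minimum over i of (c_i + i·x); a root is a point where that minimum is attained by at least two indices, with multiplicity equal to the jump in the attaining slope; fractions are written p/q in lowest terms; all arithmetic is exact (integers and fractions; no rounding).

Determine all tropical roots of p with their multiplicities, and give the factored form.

hull edge (i=0, c=-6) to (i=1, c=-7): slope -1, span 1
hull edge (i=1, c=-7) to (i=3, c=-7): slope 0, span 2
Factored form: p(x) = -7 ⊗ (x ⊕ 0) ⊗ (x ⊕ 0) ⊗ (x ⊕ 1)
Answer: roots = 0 (mult 2), 1 (mult 1)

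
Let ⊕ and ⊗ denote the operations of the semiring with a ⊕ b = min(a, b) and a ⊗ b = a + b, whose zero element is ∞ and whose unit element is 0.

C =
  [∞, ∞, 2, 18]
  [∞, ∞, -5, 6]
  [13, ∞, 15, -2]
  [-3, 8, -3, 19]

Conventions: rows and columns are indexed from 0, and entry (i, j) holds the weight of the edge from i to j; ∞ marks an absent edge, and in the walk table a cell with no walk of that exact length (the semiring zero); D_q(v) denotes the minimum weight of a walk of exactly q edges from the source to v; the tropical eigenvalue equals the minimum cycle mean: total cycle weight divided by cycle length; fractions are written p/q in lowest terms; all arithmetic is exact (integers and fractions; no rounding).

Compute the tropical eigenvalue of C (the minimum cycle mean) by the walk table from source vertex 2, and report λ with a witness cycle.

q=0: [∞, ∞, 0, ∞]
q=1: [13, ∞, 15, -2]
q=2: [-5, 6, -5, 13]
q=3: [8, 21, -3, -7]
q=4: [-10, 1, -10, -5]
Optimal cycle mean attained by: cycle 2->3->2, total (-2) + (-3), length 2.
Answer: λ = -5/2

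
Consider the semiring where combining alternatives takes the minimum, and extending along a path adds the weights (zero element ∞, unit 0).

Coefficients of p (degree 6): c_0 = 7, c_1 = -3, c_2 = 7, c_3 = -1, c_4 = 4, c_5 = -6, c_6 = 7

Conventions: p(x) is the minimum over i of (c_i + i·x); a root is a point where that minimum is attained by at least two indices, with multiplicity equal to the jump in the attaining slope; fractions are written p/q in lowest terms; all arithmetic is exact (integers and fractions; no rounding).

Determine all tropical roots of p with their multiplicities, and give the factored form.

hull edge (i=0, c=7) to (i=1, c=-3): slope -10, span 1
hull edge (i=1, c=-3) to (i=5, c=-6): slope -3/4, span 4
hull edge (i=5, c=-6) to (i=6, c=7): slope 13, span 1
Factored form: p(x) = 7 ⊗ (x ⊕ (-13)) ⊗ (x ⊕ 3/4) ⊗ (x ⊕ 3/4) ⊗ (x ⊕ 3/4) ⊗ (x ⊕ 3/4) ⊗ (x ⊕ 10)
Answer: roots = -13 (mult 1), 3/4 (mult 4), 10 (mult 1)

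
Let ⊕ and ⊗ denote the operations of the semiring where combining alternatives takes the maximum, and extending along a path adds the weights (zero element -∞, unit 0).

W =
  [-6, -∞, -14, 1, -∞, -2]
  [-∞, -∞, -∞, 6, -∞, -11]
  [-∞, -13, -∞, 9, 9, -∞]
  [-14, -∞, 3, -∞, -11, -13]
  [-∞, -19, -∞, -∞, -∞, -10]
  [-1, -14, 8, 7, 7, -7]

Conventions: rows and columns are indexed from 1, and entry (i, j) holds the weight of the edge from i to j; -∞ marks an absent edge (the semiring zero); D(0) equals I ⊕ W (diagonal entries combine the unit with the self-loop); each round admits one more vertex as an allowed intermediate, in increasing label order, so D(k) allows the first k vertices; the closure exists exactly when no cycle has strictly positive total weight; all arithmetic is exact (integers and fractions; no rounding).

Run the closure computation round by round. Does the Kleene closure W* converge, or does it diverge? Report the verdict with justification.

D(0):
  [0, -∞, -14, 1, -∞, -2]
  [-∞, 0, -∞, 6, -∞, -11]
  [-∞, -13, 0, 9, 9, -∞]
  [-14, -∞, 3, 0, -11, -13]
  [-∞, -19, -∞, -∞, 0, -10]
  [-1, -14, 8, 7, 7, 0]
D(1):
  [0, -∞, -14, 1, -∞, -2]
  [-∞, 0, -∞, 6, -∞, -11]
  [-∞, -13, 0, 9, 9, -∞]
  [-14, -∞, 3, 0, -11, -13]
  [-∞, -19, -∞, -∞, 0, -10]
  [-1, -14, 8, 7, 7, 0]
D(2):
  [0, -∞, -14, 1, -∞, -2]
  [-∞, 0, -∞, 6, -∞, -11]
  [-∞, -13, 0, 9, 9, -24]
  [-14, -∞, 3, 0, -11, -13]
  [-∞, -19, -∞, -13, 0, -10]
  [-1, -14, 8, 7, 7, 0]
Detection: at round 3, diagonal entry (4, 4) turns strictly positive.
Key observation: the cycle 4->3->4 has total weight 3 + 9, which is strictly positive.
Answer: DIVERGES — positive cycle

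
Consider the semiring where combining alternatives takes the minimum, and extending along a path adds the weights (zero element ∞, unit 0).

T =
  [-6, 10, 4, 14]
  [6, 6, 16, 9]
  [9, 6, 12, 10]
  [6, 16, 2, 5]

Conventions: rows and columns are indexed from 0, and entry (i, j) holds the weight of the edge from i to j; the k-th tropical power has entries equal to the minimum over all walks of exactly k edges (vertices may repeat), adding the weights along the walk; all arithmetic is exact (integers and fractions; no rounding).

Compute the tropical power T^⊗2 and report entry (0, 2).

T^⊗2:
  [-12, 4, -2, 8]
  [0, 12, 10, 14]
  [3, 12, 12, 15]
  [0, 8, 7, 10]
Key observation: the optimum is the walk 0->0->2, with weight (-6) + 4 = -2.
Optimal value attained by: walk 0->0->2.
Answer: (T^⊗2)[0][2] = -2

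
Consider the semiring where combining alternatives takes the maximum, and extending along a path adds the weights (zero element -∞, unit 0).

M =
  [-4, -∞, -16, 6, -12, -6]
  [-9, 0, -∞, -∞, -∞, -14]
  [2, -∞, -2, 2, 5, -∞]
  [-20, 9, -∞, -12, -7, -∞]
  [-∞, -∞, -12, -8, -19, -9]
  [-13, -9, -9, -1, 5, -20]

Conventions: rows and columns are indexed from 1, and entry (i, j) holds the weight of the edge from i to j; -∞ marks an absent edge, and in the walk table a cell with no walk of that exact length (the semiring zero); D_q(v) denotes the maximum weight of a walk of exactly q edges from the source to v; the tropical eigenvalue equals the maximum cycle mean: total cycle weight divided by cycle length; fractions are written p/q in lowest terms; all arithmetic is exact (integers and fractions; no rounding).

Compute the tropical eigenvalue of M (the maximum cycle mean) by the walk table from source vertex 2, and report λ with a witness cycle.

q=0: [-∞, 0, -∞, -∞, -∞, -∞]
q=1: [-9, 0, -∞, -∞, -∞, -14]
q=2: [-9, 0, -23, -3, -9, -14]
q=3: [-9, 6, -21, -3, -9, -14]
q=4: [-3, 6, -21, -3, -9, -8]
q=5: [-3, 6, -17, 3, -3, -8]
q=6: [-3, 12, -15, 3, -3, -8]
Optimal cycle mean attained by: cycle 1->4->2->1, total 6 + 9 + (-9), length 3.
Answer: λ = 2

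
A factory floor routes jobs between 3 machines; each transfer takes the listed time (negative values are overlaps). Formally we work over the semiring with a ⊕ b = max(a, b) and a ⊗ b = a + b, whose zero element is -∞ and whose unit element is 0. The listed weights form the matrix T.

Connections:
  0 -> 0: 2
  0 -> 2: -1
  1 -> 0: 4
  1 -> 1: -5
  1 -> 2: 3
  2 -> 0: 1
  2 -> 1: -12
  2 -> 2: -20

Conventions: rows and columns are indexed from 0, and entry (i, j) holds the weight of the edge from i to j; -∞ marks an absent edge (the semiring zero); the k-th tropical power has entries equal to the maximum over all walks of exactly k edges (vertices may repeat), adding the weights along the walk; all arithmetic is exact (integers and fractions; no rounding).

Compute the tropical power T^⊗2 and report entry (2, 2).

T^⊗2:
  [4, -13, 1]
  [6, -9, 3]
  [3, -17, 0]
Key observation: the optimum is the walk 2->0->2, with weight 1 + (-1) = 0.
Optimal value attained by: walk 2->0->2.
Answer: (T^⊗2)[2][2] = 0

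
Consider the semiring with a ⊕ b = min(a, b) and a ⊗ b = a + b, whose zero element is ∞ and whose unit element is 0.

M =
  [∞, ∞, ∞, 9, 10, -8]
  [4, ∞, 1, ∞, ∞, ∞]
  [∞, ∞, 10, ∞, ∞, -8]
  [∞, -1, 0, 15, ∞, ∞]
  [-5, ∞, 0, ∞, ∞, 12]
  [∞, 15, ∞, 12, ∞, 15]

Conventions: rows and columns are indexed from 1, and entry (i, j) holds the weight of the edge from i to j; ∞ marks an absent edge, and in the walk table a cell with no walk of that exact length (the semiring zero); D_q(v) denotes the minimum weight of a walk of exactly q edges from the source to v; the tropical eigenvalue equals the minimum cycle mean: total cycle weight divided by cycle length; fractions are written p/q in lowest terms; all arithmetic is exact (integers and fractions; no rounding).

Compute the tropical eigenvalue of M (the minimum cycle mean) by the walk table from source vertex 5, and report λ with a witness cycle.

q=0: [∞, ∞, ∞, ∞, 0, ∞]
q=1: [-5, ∞, 0, ∞, ∞, 12]
q=2: [∞, 27, 10, 4, 5, -13]
q=3: [0, 2, 4, -1, ∞, 2]
q=4: [6, -2, -1, 9, 10, -8]
q=5: [2, 7, -1, 4, 16, -9]
q=6: [11, 3, 4, 3, 12, -9]
Optimal cycle mean attained by: cycle 2->3->6->4->2, total 1 + (-8) + 12 + (-1), length 4.
Answer: λ = 1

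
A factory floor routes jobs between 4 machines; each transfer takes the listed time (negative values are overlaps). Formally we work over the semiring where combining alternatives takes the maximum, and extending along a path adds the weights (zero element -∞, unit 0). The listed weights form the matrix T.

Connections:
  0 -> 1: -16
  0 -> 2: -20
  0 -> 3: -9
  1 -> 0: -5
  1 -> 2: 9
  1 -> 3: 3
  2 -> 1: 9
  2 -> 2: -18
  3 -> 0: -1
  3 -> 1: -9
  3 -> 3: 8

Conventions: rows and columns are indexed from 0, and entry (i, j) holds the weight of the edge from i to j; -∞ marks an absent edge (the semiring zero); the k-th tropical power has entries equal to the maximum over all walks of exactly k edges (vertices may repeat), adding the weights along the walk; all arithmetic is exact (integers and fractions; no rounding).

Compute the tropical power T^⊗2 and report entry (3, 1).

T^⊗2:
  [-10, -11, -7, -1]
  [2, 18, -9, 11]
  [4, -9, 18, 12]
  [7, -1, 0, 16]
Key observation: the optimum is the walk 3->3->1, with weight 8 + (-9) = -1.
Optimal value attained by: walk 3->3->1.
Answer: (T^⊗2)[3][1] = -1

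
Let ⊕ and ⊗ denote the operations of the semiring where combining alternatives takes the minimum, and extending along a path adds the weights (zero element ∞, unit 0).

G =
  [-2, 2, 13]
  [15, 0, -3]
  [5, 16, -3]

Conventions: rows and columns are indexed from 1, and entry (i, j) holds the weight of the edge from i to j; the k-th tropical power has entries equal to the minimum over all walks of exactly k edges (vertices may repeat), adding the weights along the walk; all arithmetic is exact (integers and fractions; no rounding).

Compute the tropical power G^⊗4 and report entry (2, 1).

G^⊗2:
  [-4, 0, -1]
  [2, 0, -6]
  [2, 7, -6]
G^⊗3:
  [-6, -2, -4]
  [-1, 0, -9]
  [-1, 4, -9]
G^⊗4:
  [-8, -4, -7]
  [-4, 0, -12]
  [-4, 1, -12]
Key observation: the optimum is the walk 2->3->3->3->1, with weight (-3) + (-3) + (-3) + 5 = -4.
Optimal value attained by: walk 2->3->3->3->1.
Answer: (G^⊗4)[2][1] = -4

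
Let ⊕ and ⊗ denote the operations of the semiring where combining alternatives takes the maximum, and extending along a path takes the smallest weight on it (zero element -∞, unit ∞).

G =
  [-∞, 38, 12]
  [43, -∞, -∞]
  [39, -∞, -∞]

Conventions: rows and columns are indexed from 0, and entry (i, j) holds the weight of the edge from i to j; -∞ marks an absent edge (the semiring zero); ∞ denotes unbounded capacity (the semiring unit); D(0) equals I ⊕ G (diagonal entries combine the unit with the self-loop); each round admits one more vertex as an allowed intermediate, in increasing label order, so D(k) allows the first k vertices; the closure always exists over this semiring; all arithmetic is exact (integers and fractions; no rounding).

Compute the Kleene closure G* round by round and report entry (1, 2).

D(0):
  [∞, 38, 12]
  [43, ∞, -∞]
  [39, -∞, ∞]
D(1):
  [∞, 38, 12]
  [43, ∞, 12]
  [39, 38, ∞]
D(2):
  [∞, 38, 12]
  [43, ∞, 12]
  [39, 38, ∞]
D(3):
  [∞, 38, 12]
  [43, ∞, 12]
  [39, 38, ∞]
Answer: G*[1][2] = 12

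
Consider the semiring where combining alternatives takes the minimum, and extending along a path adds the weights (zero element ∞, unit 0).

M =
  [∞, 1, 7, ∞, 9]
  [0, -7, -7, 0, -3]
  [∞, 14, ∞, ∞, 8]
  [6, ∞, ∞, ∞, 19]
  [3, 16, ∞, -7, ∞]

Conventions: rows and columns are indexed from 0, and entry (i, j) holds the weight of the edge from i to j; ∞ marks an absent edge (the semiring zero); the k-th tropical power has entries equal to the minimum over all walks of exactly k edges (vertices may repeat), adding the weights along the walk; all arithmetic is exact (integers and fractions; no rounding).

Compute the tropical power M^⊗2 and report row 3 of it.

M^⊗2:
  [1, -6, -6, 1, -2]
  [-7, -14, -14, -10, -10]
  [11, 7, 7, 1, 11]
  [22, 7, 13, 12, 15]
  [-1, 4, 9, 16, 12]
Answer: row 3 of M^⊗2 = [22, 7, 13, 12, 15]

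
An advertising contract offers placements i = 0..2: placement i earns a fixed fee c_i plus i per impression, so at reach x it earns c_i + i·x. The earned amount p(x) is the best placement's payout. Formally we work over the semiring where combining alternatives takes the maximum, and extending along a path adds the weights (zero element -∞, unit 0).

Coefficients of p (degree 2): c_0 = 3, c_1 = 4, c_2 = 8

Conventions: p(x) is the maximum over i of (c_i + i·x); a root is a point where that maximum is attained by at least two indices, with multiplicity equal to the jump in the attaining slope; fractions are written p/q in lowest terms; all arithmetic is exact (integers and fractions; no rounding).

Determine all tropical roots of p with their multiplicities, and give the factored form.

hull edge (i=0, c=3) to (i=2, c=8): slope 5/2, span 2
Factored form: p(x) = 8 ⊗ (x ⊕ (-5/2)) ⊗ (x ⊕ (-5/2))
Answer: roots = -5/2 (mult 2)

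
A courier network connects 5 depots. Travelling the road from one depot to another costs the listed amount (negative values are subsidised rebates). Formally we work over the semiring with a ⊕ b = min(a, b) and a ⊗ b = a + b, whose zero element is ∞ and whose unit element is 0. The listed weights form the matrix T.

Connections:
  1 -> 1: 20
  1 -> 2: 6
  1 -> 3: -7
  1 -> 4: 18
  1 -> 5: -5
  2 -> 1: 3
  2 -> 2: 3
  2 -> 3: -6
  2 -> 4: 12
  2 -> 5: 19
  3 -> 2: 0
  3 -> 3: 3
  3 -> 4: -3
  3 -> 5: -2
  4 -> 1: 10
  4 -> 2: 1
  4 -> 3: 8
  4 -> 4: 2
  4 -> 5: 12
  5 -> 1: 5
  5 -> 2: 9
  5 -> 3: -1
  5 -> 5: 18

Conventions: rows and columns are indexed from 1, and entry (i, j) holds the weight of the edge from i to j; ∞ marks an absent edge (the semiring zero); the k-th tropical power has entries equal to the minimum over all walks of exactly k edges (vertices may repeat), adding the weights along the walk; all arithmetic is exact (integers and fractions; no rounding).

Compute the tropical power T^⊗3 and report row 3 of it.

T^⊗2:
  [0, -7, -6, -10, -9]
  [6, -6, -4, -9, -8]
  [3, -2, -6, -1, 1]
  [4, 3, -5, 4, 5]
  [12, -1, -2, -4, -3]
T^⊗3:
  [-4, -9, -13, -9, -8]
  [-3, -8, -12, -7, -6]
  [1, -6, -8, -9, -8]
  [6, -5, -3, -8, -7]
  [2, -3, -7, -5, -4]
Answer: row 3 of T^⊗3 = [1, -6, -8, -9, -8]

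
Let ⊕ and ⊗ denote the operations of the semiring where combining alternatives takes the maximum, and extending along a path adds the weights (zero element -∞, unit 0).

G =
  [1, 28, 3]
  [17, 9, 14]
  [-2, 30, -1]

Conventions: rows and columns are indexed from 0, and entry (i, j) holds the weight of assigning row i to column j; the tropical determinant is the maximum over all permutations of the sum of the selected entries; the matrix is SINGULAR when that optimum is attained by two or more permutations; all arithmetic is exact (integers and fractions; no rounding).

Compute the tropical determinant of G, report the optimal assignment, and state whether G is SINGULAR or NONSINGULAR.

σ = (0, 1, 2): 1 + 9 + (-1) = 9
σ = (0, 2, 1): 1 + 14 + 30 = 45
σ = (1, 0, 2): 28 + 17 + (-1) = 44
σ = (1, 2, 0): 28 + 14 + (-2) = 40
σ = (2, 0, 1): 3 + 17 + 30 = 50
σ = (2, 1, 0): 3 + 9 + (-2) = 10
Optimal value attained by: σ = (2, 0, 1).
Answer: det⊕(G) = 50; verdict: NONSINGULAR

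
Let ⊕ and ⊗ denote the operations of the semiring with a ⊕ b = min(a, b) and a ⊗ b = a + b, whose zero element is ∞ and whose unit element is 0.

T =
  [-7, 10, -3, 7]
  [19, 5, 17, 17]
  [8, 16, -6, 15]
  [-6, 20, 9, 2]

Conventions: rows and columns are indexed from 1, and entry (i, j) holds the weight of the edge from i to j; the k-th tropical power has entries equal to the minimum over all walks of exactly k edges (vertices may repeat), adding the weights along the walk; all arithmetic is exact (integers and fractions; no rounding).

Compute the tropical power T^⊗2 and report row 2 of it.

T^⊗2:
  [-14, 3, -10, 0]
  [11, 10, 11, 19]
  [1, 10, -12, 9]
  [-13, 4, -9, 1]
Answer: row 2 of T^⊗2 = [11, 10, 11, 19]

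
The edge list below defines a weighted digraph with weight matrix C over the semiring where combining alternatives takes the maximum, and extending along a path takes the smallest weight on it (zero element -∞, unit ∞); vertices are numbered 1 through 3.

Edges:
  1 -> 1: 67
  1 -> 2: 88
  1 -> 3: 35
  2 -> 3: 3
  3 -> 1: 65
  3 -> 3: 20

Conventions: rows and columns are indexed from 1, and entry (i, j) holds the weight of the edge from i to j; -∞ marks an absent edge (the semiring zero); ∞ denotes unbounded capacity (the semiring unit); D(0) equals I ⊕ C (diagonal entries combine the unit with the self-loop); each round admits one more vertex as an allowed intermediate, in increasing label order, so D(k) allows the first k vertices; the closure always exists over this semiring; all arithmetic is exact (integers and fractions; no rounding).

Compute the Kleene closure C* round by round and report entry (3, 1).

D(0):
  [∞, 88, 35]
  [-∞, ∞, 3]
  [65, -∞, ∞]
D(1):
  [∞, 88, 35]
  [-∞, ∞, 3]
  [65, 65, ∞]
D(2):
  [∞, 88, 35]
  [-∞, ∞, 3]
  [65, 65, ∞]
D(3):
  [∞, 88, 35]
  [3, ∞, 3]
  [65, 65, ∞]
Answer: C*[3][1] = 65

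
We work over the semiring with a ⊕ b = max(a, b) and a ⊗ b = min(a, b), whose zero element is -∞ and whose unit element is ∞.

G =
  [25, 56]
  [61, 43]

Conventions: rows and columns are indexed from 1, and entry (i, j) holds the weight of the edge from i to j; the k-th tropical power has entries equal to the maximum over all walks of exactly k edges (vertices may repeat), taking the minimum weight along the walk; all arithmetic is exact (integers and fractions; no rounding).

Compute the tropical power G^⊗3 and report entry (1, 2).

G^⊗2:
  [56, 43]
  [43, 56]
G^⊗3:
  [43, 56]
  [56, 43]
Key observation: the optimum is the walk 1->2->1->2, with weight 56 min 61 min 56 = 56.
Optimal value attained by: walk 1->2->1->2.
Answer: (G^⊗3)[1][2] = 56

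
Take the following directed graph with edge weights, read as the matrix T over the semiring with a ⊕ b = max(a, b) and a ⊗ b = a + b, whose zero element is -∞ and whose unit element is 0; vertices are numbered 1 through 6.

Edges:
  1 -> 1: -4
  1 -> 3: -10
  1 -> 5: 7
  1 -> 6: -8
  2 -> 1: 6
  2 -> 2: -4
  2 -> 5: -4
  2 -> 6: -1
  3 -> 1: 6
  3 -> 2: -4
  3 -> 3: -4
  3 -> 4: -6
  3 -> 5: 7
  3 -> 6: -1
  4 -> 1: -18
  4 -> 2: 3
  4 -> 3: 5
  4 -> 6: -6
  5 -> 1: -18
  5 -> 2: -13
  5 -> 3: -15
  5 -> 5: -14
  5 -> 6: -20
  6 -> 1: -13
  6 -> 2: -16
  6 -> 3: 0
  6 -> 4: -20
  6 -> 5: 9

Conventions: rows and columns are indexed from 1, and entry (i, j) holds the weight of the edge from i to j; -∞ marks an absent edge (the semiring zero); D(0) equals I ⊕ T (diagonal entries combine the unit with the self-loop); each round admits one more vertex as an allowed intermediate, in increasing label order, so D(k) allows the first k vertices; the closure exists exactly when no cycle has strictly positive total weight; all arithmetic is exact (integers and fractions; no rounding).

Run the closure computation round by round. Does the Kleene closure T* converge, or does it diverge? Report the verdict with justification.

D(0):
  [0, -∞, -10, -∞, 7, -8]
  [6, 0, -∞, -∞, -4, -1]
  [6, -4, 0, -6, 7, -1]
  [-18, 3, 5, 0, -∞, -6]
  [-18, -13, -15, -∞, 0, -20]
  [-13, -16, 0, -20, 9, 0]
D(1):
  [0, -∞, -10, -∞, 7, -8]
  [6, 0, -4, -∞, 13, -1]
  [6, -4, 0, -6, 13, -1]
  [-18, 3, 5, 0, -11, -6]
  [-18, -13, -15, -∞, 0, -20]
  [-13, -16, 0, -20, 9, 0]
D(2):
  [0, -∞, -10, -∞, 7, -8]
  [6, 0, -4, -∞, 13, -1]
  [6, -4, 0, -6, 13, -1]
  [9, 3, 5, 0, 16, 2]
  [-7, -13, -15, -∞, 0, -14]
  [-10, -16, 0, -20, 9, 0]
D(3):
  [0, -14, -10, -16, 7, -8]
  [6, 0, -4, -10, 13, -1]
  [6, -4, 0, -6, 13, -1]
  [11, 3, 5, 0, 18, 4]
  [-7, -13, -15, -21, 0, -14]
  [6, -4, 0, -6, 13, 0]
D(4):
  [0, -13, -10, -16, 7, -8]
  [6, 0, -4, -10, 13, -1]
  [6, -3, 0, -6, 13, -1]
  [11, 3, 5, 0, 18, 4]
  [-7, -13, -15, -21, 0, -14]
  [6, -3, 0, -6, 13, 0]
D(5):
  [0, -6, -8, -14, 7, -7]
  [6, 0, -2, -8, 13, -1]
  [6, 0, 0, -6, 13, -1]
  [11, 5, 5, 0, 18, 4]
  [-7, -13, -15, -21, 0, -14]
  [6, 0, 0, -6, 13, 0]
D(6):
  [0, -6, -7, -13, 7, -7]
  [6, 0, -1, -7, 13, -1]
  [6, 0, 0, -6, 13, -1]
  [11, 5, 5, 0, 18, 4]
  [-7, -13, -14, -20, 0, -14]
  [6, 0, 0, -6, 13, 0]
Key observation: every diagonal entry stays at the unit through all rounds, so no improving cycle exists.
Answer: CONVERGES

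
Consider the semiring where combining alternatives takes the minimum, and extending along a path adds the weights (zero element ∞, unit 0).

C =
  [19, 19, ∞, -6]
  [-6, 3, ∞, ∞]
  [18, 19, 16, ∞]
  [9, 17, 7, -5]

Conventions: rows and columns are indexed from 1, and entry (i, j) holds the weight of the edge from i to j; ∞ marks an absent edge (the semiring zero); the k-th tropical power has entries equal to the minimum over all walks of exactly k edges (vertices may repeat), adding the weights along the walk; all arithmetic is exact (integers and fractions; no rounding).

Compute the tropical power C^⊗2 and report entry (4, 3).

C^⊗2:
  [3, 11, 1, -11]
  [-3, 6, ∞, -12]
  [13, 22, 32, 12]
  [4, 12, 2, -10]
Key observation: the optimum is the walk 4->4->3, with weight (-5) + 7 = 2.
Optimal value attained by: walk 4->4->3.
Answer: (C^⊗2)[4][3] = 2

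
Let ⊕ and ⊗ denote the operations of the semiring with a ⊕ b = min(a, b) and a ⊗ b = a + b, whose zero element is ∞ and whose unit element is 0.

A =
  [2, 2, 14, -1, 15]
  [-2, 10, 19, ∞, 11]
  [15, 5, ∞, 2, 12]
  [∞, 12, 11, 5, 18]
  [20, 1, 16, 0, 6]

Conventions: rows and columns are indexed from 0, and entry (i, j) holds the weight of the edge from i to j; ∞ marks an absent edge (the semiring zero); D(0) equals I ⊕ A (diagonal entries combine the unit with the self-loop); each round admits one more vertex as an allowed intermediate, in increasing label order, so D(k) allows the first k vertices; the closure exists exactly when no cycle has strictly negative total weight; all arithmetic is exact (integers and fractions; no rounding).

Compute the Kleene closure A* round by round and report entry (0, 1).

D(0):
  [0, 2, 14, -1, 15]
  [-2, 0, 19, ∞, 11]
  [15, 5, 0, 2, 12]
  [∞, 12, 11, 0, 18]
  [20, 1, 16, 0, 0]
D(1):
  [0, 2, 14, -1, 15]
  [-2, 0, 12, -3, 11]
  [15, 5, 0, 2, 12]
  [∞, 12, 11, 0, 18]
  [20, 1, 16, 0, 0]
D(2):
  [0, 2, 14, -1, 13]
  [-2, 0, 12, -3, 11]
  [3, 5, 0, 2, 12]
  [10, 12, 11, 0, 18]
  [-1, 1, 13, -2, 0]
D(3):
  [0, 2, 14, -1, 13]
  [-2, 0, 12, -3, 11]
  [3, 5, 0, 2, 12]
  [10, 12, 11, 0, 18]
  [-1, 1, 13, -2, 0]
D(4):
  [0, 2, 10, -1, 13]
  [-2, 0, 8, -3, 11]
  [3, 5, 0, 2, 12]
  [10, 12, 11, 0, 18]
  [-1, 1, 9, -2, 0]
D(5):
  [0, 2, 10, -1, 13]
  [-2, 0, 8, -3, 11]
  [3, 5, 0, 2, 12]
  [10, 12, 11, 0, 18]
  [-1, 1, 9, -2, 0]
Answer: A*[0][1] = 2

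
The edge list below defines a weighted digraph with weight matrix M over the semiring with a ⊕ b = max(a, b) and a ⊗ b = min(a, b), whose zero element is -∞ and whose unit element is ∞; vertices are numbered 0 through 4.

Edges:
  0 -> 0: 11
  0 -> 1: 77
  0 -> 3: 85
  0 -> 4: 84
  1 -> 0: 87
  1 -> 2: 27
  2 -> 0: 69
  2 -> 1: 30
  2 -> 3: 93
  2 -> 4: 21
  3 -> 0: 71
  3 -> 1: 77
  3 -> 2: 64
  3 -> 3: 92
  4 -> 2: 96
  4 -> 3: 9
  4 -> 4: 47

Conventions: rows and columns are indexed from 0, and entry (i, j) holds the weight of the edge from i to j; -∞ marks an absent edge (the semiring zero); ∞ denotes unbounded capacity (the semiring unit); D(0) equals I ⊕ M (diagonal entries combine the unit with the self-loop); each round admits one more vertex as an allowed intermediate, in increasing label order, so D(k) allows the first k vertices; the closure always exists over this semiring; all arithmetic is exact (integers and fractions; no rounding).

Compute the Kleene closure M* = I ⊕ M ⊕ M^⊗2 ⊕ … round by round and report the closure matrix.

D(0):
  [∞, 77, -∞, 85, 84]
  [87, ∞, 27, -∞, -∞]
  [69, 30, ∞, 93, 21]
  [71, 77, 64, ∞, -∞]
  [-∞, -∞, 96, 9, ∞]
D(1):
  [∞, 77, -∞, 85, 84]
  [87, ∞, 27, 85, 84]
  [69, 69, ∞, 93, 69]
  [71, 77, 64, ∞, 71]
  [-∞, -∞, 96, 9, ∞]
D(2):
  [∞, 77, 27, 85, 84]
  [87, ∞, 27, 85, 84]
  [69, 69, ∞, 93, 69]
  [77, 77, 64, ∞, 77]
  [-∞, -∞, 96, 9, ∞]
D(3):
  [∞, 77, 27, 85, 84]
  [87, ∞, 27, 85, 84]
  [69, 69, ∞, 93, 69]
  [77, 77, 64, ∞, 77]
  [69, 69, 96, 93, ∞]
D(4):
  [∞, 77, 64, 85, 84]
  [87, ∞, 64, 85, 84]
  [77, 77, ∞, 93, 77]
  [77, 77, 64, ∞, 77]
  [77, 77, 96, 93, ∞]
D(5):
  [∞, 77, 84, 85, 84]
  [87, ∞, 84, 85, 84]
  [77, 77, ∞, 93, 77]
  [77, 77, 77, ∞, 77]
  [77, 77, 96, 93, ∞]
Answer: M* = [[∞, 77, 84, 85, 84], [87, ∞, 84, 85, 84], [77, 77, ∞, 93, 77], [77, 77, 77, ∞, 77], [77, 77, 96, 93, ∞]]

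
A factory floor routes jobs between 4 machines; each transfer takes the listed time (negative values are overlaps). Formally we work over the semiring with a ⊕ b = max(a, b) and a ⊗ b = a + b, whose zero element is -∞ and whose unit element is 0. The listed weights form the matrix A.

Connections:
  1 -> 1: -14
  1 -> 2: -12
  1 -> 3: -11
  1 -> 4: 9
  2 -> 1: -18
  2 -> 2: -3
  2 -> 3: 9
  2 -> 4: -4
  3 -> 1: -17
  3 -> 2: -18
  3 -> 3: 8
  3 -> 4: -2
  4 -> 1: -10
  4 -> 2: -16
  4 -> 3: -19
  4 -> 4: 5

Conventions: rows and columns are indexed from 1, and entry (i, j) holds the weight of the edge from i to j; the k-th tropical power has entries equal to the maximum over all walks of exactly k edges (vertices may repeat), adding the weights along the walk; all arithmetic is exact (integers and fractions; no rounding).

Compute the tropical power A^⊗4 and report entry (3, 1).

A^⊗2:
  [-1, -7, -3, 14]
  [-8, -6, 17, 7]
  [-9, -10, 16, 6]
  [-5, -11, -7, 10]
A^⊗3:
  [4, -2, 5, 19]
  [0, -1, 25, 15]
  [-1, -2, 24, 14]
  [0, -6, 1, 15]
A^⊗4:
  [9, 3, 13, 24]
  [8, 7, 33, 23]
  [7, 6, 32, 22]
  [5, -1, 9, 20]
Key observation: the optimum is the walk 3->3->3->3->1, with weight 8 + 8 + 8 + (-17) = 7.
Optimal value attained by: walk 3->3->3->3->1.
Answer: (A^⊗4)[3][1] = 7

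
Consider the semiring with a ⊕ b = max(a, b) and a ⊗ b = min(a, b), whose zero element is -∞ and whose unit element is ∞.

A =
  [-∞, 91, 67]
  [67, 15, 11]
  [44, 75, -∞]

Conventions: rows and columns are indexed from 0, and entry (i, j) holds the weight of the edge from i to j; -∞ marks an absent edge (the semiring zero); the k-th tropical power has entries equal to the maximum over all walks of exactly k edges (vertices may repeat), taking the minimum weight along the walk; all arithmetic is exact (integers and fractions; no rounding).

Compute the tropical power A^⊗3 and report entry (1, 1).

A^⊗2:
  [67, 67, 11]
  [15, 67, 67]
  [67, 44, 44]
A^⊗3:
  [67, 67, 67]
  [67, 67, 15]
  [44, 67, 67]
Key observation: the optimum is the walk 1->0->2->1, with weight 67 min 67 min 75 = 67.
Optimal value attained by: walk 1->0->2->1.
Answer: (A^⊗3)[1][1] = 67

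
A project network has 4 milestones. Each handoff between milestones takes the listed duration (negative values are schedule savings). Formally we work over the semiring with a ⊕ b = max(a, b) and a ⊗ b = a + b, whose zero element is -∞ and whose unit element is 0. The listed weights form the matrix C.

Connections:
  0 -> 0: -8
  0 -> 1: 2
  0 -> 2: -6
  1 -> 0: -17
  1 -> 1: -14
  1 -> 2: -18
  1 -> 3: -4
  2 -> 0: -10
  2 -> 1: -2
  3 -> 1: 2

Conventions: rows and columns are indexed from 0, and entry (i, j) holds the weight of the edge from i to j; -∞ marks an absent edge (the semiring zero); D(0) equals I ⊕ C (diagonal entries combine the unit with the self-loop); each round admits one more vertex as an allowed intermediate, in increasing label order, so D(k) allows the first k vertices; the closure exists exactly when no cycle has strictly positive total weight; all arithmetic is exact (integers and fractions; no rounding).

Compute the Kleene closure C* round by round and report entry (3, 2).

D(0):
  [0, 2, -6, -∞]
  [-17, 0, -18, -4]
  [-10, -2, 0, -∞]
  [-∞, 2, -∞, 0]
D(1):
  [0, 2, -6, -∞]
  [-17, 0, -18, -4]
  [-10, -2, 0, -∞]
  [-∞, 2, -∞, 0]
D(2):
  [0, 2, -6, -2]
  [-17, 0, -18, -4]
  [-10, -2, 0, -6]
  [-15, 2, -16, 0]
D(3):
  [0, 2, -6, -2]
  [-17, 0, -18, -4]
  [-10, -2, 0, -6]
  [-15, 2, -16, 0]
D(4):
  [0, 2, -6, -2]
  [-17, 0, -18, -4]
  [-10, -2, 0, -6]
  [-15, 2, -16, 0]
Answer: C*[3][2] = -16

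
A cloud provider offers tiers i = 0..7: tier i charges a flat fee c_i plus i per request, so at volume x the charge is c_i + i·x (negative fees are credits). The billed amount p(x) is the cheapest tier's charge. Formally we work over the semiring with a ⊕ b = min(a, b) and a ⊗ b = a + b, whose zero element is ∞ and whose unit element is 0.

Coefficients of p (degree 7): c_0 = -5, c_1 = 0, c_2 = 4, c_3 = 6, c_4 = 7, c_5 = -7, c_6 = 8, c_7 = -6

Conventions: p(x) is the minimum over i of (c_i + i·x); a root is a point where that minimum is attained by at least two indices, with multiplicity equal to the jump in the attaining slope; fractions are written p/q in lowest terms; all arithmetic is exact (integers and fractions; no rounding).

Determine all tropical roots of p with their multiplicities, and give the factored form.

hull edge (i=0, c=-5) to (i=5, c=-7): slope -2/5, span 5
hull edge (i=5, c=-7) to (i=7, c=-6): slope 1/2, span 2
Factored form: p(x) = -6 ⊗ (x ⊕ (-1/2)) ⊗ (x ⊕ (-1/2)) ⊗ (x ⊕ 2/5) ⊗ (x ⊕ 2/5) ⊗ (x ⊕ 2/5) ⊗ (x ⊕ 2/5) ⊗ (x ⊕ 2/5)
Answer: roots = -1/2 (mult 2), 2/5 (mult 5)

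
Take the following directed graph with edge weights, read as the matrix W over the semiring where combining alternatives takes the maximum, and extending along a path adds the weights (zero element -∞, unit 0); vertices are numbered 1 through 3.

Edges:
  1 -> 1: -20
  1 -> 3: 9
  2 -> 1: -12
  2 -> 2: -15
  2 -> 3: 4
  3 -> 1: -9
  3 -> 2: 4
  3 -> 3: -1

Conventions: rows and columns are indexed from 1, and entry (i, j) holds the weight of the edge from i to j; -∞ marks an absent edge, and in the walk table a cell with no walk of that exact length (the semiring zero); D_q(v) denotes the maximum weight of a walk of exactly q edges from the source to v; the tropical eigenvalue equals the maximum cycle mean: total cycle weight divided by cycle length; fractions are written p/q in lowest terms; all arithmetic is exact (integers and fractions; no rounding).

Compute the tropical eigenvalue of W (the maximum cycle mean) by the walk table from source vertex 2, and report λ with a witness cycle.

q=0: [-∞, 0, -∞]
q=1: [-12, -15, 4]
q=2: [-5, 8, 3]
q=3: [-4, 7, 12]
Optimal cycle mean attained by: cycle 2->3->2, total 4 + 4, length 2.
Answer: λ = 4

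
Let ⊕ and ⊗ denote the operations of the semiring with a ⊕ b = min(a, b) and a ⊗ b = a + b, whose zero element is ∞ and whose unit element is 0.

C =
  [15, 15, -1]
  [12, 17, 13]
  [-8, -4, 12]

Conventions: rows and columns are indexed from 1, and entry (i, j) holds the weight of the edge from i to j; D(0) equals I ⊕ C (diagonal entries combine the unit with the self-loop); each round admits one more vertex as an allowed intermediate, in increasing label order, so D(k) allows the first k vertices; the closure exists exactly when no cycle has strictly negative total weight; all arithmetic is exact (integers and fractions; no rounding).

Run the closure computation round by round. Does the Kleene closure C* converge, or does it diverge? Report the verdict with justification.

D(0):
  [0, 15, -1]
  [12, 0, 13]
  [-8, -4, 0]
Detection: at round 1, diagonal entry (3, 3) turns strictly negative.
Key observation: the cycle 3->1->3 has total weight (-8) + (-1), which is strictly negative.
Answer: DIVERGES — negative cycle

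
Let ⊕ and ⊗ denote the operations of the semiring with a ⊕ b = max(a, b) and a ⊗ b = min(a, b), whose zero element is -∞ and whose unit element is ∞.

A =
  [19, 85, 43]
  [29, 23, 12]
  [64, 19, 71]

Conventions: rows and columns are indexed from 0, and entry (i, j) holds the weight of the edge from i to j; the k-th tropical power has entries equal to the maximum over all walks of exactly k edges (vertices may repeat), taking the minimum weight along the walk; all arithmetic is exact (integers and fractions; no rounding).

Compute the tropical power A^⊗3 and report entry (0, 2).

A^⊗2:
  [43, 23, 43]
  [23, 29, 29]
  [64, 64, 71]
A^⊗3:
  [43, 43, 43]
  [29, 23, 29]
  [64, 64, 71]
Key observation: the optimum is the walk 0->2->2->2, with weight 43 min 71 min 71 = 43.
Optimal value attained by: walk 0->2->2->2.
Answer: (A^⊗3)[0][2] = 43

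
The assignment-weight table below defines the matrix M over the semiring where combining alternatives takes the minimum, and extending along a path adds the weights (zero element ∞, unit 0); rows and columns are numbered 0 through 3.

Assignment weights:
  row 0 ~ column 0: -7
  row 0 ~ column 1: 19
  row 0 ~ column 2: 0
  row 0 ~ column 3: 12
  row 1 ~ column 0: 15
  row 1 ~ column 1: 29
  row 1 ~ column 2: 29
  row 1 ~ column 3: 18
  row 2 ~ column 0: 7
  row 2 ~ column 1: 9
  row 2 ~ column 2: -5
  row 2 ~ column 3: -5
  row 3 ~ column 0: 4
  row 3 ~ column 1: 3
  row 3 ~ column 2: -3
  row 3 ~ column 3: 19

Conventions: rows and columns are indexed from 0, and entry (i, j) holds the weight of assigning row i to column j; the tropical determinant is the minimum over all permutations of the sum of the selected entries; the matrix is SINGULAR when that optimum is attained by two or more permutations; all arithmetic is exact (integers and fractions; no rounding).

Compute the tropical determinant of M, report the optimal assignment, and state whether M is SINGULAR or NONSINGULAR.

σ = (0, 1, 2, 3): (-7) + 29 + (-5) + 19 = 36
σ = (0, 1, 3, 2): (-7) + 29 + (-5) + (-3) = 14
σ = (0, 2, 1, 3): (-7) + 29 + 9 + 19 = 50
σ = (0, 2, 3, 1): (-7) + 29 + (-5) + 3 = 20
σ = (0, 3, 1, 2): (-7) + 18 + 9 + (-3) = 17
σ = (0, 3, 2, 1): (-7) + 18 + (-5) + 3 = 9
σ = (1, 0, 2, 3): 19 + 15 + (-5) + 19 = 48
σ = (1, 0, 3, 2): 19 + 15 + (-5) + (-3) = 26
σ = (1, 2, 0, 3): 19 + 29 + 7 + 19 = 74
σ = (1, 2, 3, 0): 19 + 29 + (-5) + 4 = 47
σ = (1, 3, 0, 2): 19 + 18 + 7 + (-3) = 41
σ = (1, 3, 2, 0): 19 + 18 + (-5) + 4 = 36
σ = (2, 0, 1, 3): 0 + 15 + 9 + 19 = 43
σ = (2, 0, 3, 1): 0 + 15 + (-5) + 3 = 13
σ = (2, 1, 0, 3): 0 + 29 + 7 + 19 = 55
σ = (2, 1, 3, 0): 0 + 29 + (-5) + 4 = 28
σ = (2, 3, 0, 1): 0 + 18 + 7 + 3 = 28
σ = (2, 3, 1, 0): 0 + 18 + 9 + 4 = 31
σ = (3, 0, 1, 2): 12 + 15 + 9 + (-3) = 33
σ = (3, 0, 2, 1): 12 + 15 + (-5) + 3 = 25
σ = (3, 1, 0, 2): 12 + 29 + 7 + (-3) = 45
σ = (3, 1, 2, 0): 12 + 29 + (-5) + 4 = 40
σ = (3, 2, 0, 1): 12 + 29 + 7 + 3 = 51
σ = (3, 2, 1, 0): 12 + 29 + 9 + 4 = 54
Optimal value attained by: σ = (0, 3, 2, 1).
Answer: det⊕(M) = 9; verdict: NONSINGULAR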